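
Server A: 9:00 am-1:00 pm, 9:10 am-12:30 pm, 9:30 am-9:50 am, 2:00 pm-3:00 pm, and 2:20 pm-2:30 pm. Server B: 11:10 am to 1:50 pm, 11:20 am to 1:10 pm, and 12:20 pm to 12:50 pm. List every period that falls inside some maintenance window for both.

11:10 am–1:00 pm

Merge the first list: 9:00 am–1:00 pm, 2:00 pm–3:00 pm.
Merge the second list: 11:10 am–1:50 pm.
9:00 am–1:00 pm ∩ B → 11:10 am–1:00 pm.
2:00 pm–3:00 pm meets no B interval.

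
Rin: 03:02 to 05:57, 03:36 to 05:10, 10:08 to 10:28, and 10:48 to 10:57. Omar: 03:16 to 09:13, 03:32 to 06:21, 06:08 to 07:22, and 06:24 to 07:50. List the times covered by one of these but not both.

03:02–03:16, 05:57–09:13, 10:08–10:28, 10:48–10:57

First set merges to 03:02–05:57, 10:08–10:28, 10:48–10:57.
Second set merges to 03:16–09:13.
Only in the first: 03:02–03:16, 10:08–10:28, 10:48–10:57.
Only in the second: 05:57–09:13.
Together these are the periods covered by exactly one.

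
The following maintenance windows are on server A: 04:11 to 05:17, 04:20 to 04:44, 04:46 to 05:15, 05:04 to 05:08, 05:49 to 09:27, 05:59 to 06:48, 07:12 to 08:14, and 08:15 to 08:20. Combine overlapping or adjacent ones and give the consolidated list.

04:11–05:17, 05:49–09:27

04:20–04:44 overlaps/touches 04:11–05:17 → extend to 04:11–05:17.
04:46–05:15 overlaps/touches 04:11–05:17 → extend to 04:11–05:17.
05:04–05:08 overlaps/touches 04:11–05:17 → extend to 04:11–05:17.
05:49–09:27 is disjoint → start new block.
05:59–06:48 overlaps/touches 05:49–09:27 → extend to 05:49–09:27.
07:12–08:14 overlaps/touches 05:49–09:27 → extend to 05:49–09:27.
08:15–08:20 overlaps/touches 05:49–09:27 → extend to 05:49–09:27.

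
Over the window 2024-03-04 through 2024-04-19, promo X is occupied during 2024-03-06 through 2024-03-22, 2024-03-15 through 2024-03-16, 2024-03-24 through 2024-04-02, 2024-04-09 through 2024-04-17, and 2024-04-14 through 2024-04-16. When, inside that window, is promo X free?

2024-03-04 through 2024-03-05, 2024-03-23 through 2024-03-23, 2024-04-03 through 2024-04-08, 2024-04-18 through 2024-04-19

Covered (merged): 2024-03-06 through 2024-03-22, 2024-03-24 through 2024-04-02, 2024-04-09 through 2024-04-17.
Uncovered inside 2024-03-04 through 2024-04-19: 2024-03-04 through 2024-03-05, 2024-03-23 through 2024-03-23, 2024-04-03 through 2024-04-08, 2024-04-18 through 2024-04-19.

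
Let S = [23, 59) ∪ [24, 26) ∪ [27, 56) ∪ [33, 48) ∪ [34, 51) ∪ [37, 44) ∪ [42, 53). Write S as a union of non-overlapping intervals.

[23, 59)

[24, 26) overlaps/touches [23, 59) → extend to [23, 59).
[27, 56) overlaps/touches [23, 59) → extend to [23, 59).
[33, 48) overlaps/touches [23, 59) → extend to [23, 59).
[34, 51) overlaps/touches [23, 59) → extend to [23, 59).
[37, 44) overlaps/touches [23, 59) → extend to [23, 59).
[42, 53) overlaps/touches [23, 59) → extend to [23, 59).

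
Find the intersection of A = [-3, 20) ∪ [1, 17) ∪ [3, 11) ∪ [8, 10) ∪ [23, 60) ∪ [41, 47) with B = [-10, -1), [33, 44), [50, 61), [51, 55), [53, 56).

[-3, -1) ∪ [33, 44) ∪ [50, 60)

Merge the first list: [-3, 20), [23, 60).
Merge the second list: [-10, -1), [33, 44), [50, 61).
[-3, 20) ∩ B → [-3, -1).
[23, 60) ∩ B → [33, 44), [50, 60).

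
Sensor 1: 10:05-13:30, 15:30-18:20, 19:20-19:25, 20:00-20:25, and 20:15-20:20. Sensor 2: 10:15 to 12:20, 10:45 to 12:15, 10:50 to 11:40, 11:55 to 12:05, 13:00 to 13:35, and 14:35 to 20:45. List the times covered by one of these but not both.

Merge the first list: 10:05–13:30, 15:30–18:20, 19:20–19:25, 20:00–20:25.
Merge the second list: 10:15–12:20, 13:00–13:35, 14:35–20:45.
A but not B: 10:05–10:15, 12:20–13:00.
B but not A: 13:30–13:35, 14:35–15:30, 18:20–19:20, 19:25–20:00, 20:25–20:45.
Combining gives A △ B.

10:05–10:15, 12:20–13:00, 13:30–13:35, 14:35–15:30, 18:20–19:20, 19:25–20:00, 20:25–20:45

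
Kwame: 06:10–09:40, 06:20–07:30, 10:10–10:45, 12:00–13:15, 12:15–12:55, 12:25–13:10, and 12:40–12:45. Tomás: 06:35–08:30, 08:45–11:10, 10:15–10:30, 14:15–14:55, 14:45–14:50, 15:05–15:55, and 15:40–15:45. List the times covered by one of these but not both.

06:10–06:35, 08:30–08:45, 09:40–10:10, 10:45–11:10, 12:00–13:15, 14:15–14:55, 15:05–15:55

First set merges to 06:10–09:40, 10:10–10:45, 12:00–13:15.
Second set merges to 06:35–08:30, 08:45–11:10, 14:15–14:55, 15:05–15:55.
A but not B: 06:10–06:35, 08:30–08:45, 12:00–13:15.
B but not A: 09:40–10:10, 10:45–11:10, 14:15–14:55, 15:05–15:55.
Combining gives A △ B.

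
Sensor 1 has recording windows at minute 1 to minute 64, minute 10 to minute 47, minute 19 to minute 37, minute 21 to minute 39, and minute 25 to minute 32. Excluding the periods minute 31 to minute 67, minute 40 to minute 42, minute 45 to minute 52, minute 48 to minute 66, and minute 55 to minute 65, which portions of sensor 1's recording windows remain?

Merge the first list: minute 1 to minute 64.
Merge the second list: minute 31 to minute 67.
minute 1 to minute 64 with B removed leaves minute 1 to minute 31.

minute 1 to minute 31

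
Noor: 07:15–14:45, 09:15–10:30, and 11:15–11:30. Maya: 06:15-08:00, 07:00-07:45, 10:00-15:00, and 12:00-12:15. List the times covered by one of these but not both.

06:15-07:15, 08:00-10:00, 14:45-15:00

Merge the first list: 07:15-14:45.
Merge the second list: 06:15-08:00, 10:00-15:00.
A but not B: 08:00-10:00.
B but not A: 06:15-07:15, 14:45-15:00.
Combining gives A △ B.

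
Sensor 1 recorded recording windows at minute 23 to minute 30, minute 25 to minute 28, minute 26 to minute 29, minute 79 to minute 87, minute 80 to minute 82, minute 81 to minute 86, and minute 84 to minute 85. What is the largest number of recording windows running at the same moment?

Walk the sorted start/end points keeping a running depth.
The depth first hits 3 at minute 26.

3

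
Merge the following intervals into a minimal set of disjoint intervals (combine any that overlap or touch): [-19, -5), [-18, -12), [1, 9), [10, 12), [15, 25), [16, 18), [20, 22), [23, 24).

[-18, -12) overlaps/touches [-19, -5) → extend to [-19, -5).
[1, 9) is disjoint → start new block.
[10, 12) is disjoint → start new block.
[15, 25) is disjoint → start new block.
[16, 18) overlaps/touches [15, 25) → extend to [15, 25).
[20, 22) overlaps/touches [15, 25) → extend to [15, 25).
[23, 24) overlaps/touches [15, 25) → extend to [15, 25).

[-19, -5) ∪ [1, 9) ∪ [10, 12) ∪ [15, 25)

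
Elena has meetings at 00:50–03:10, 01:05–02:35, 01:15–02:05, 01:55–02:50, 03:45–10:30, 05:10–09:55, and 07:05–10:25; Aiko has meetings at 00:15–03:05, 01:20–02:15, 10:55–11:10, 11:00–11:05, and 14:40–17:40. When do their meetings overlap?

A, merged: 00:50–03:10, 03:45–10:30.
B, merged: 00:15–03:05, 10:55–11:10, 14:40–17:40.
00:50–03:10 meets the second set on 00:50–03:05.
03:45–10:30: no overlap with the second set.

00:50–03:05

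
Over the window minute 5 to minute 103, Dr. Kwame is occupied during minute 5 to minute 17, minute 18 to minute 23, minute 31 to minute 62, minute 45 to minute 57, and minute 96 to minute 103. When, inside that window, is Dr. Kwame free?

Covered (merged): minute 5 to minute 17, minute 18 to minute 23, minute 31 to minute 62, minute 96 to minute 103.
Complement within minute 5 to minute 103: minute 17 to minute 18, minute 23 to minute 31, minute 62 to minute 96.

minute 17 to minute 18, minute 23 to minute 31, minute 62 to minute 96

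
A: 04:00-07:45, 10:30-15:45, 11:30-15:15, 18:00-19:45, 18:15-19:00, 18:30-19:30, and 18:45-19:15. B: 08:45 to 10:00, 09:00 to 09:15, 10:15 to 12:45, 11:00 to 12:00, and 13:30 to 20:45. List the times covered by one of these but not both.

A, merged: 04:00-07:45, 10:30-15:45, 18:00-19:45.
B, merged: 08:45-10:00, 10:15-12:45, 13:30-20:45.
A but not B: 04:00-07:45, 12:45-13:30.
B but not A: 08:45-10:00, 10:15-10:30, 15:45-18:00, 19:45-20:45.
Combining gives A △ B.

04:00-07:45, 08:45-10:00, 10:15-10:30, 12:45-13:30, 15:45-18:00, 19:45-20:45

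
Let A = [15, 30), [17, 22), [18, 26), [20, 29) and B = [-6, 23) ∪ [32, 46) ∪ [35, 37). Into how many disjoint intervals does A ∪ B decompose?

A, merged: [15, 30).
B, merged: [-6, 23), [32, 46).
A ∪ B = [-6, 30), [32, 46).
That is 2 disjoint pieces.

2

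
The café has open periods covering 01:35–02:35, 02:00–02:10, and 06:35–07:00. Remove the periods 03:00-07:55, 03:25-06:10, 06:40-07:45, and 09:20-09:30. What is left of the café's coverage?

First set merges to 01:35-02:35, 06:35-07:00.
Second set merges to 03:00-07:55, 09:20-09:30.
01:35-02:35: no B overlap → unchanged.
06:35-07:00: fully covered by B → removed.

01:35-02:35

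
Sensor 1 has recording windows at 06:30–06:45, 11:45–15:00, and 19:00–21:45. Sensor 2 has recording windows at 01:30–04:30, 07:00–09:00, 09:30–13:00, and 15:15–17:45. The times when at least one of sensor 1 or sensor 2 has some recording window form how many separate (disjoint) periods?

A ∪ B = 01:30-04:30, 06:30-06:45, 07:00-09:00, 09:30-15:00, 15:15-17:45, 19:00-21:45.
That is 6 disjoint pieces.

6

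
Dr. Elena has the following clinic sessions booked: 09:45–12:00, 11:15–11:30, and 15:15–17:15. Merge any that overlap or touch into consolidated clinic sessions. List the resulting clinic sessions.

11:15–11:30 overlaps/touches 09:45–12:00 → extend to 09:45–12:00.
15:15–17:15 is disjoint → start new block.

09:45–12:00, 15:15–17:15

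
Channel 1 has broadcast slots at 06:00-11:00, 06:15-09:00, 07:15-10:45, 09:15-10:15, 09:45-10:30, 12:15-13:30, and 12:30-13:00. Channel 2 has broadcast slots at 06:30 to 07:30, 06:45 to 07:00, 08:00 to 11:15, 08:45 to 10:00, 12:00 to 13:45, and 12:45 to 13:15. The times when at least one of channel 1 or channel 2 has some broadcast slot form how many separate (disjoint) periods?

2

Merge the first list: 06:00–11:00, 12:15–13:30.
Merge the second list: 06:30–07:30, 08:00–11:15, 12:00–13:45.
A ∪ B = 06:00–11:15, 12:00–13:45.
That is 2 disjoint pieces.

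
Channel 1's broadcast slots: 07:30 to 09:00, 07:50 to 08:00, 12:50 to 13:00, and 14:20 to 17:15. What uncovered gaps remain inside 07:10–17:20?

Covered (merged): 07:30–09:00, 12:50–13:00, 14:20–17:15.
Uncovered inside 07:10–17:20: 07:10–07:30, 09:00–12:50, 13:00–14:20, 17:15–17:20.

07:10–07:30, 09:00–12:50, 13:00–14:20, 17:15–17:20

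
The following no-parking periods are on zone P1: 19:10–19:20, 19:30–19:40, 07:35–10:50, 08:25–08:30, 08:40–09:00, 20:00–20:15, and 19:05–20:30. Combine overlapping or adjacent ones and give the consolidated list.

07:35-10:50, 19:05-20:30

Sort by start: 07:35-10:50, 08:25-08:30, 08:40-09:00, 19:05-20:30, 19:10-19:20, 19:30-19:40, 20:00-20:15.
08:25-08:30 overlaps/touches 07:35-10:50 → extend to 07:35-10:50.
08:40-09:00 overlaps/touches 07:35-10:50 → extend to 07:35-10:50.
19:05-20:30 is disjoint → start new block.
19:10-19:20 overlaps/touches 19:05-20:30 → extend to 19:05-20:30.
19:30-19:40 overlaps/touches 19:05-20:30 → extend to 19:05-20:30.
20:00-20:15 overlaps/touches 19:05-20:30 → extend to 19:05-20:30.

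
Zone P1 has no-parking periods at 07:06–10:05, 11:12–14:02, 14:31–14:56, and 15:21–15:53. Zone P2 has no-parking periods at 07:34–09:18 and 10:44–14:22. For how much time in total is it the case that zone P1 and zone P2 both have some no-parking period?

4 h 34 min

A ∩ B = 07:34-09:18, 11:12-14:02.
Total: 1 h 44 min + 2 h 50 min = 4 h 34 min.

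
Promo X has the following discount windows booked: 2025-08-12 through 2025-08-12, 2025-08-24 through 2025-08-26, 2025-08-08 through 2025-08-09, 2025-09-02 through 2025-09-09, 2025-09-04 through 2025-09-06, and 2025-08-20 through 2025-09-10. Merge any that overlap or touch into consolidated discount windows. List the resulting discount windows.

2025-08-08 through 2025-08-09, 2025-08-12 through 2025-08-12, 2025-08-20 through 2025-09-10

Sort by start: 2025-08-08 through 2025-08-09, 2025-08-12 through 2025-08-12, 2025-08-20 through 2025-09-10, 2025-08-24 through 2025-08-26, 2025-09-02 through 2025-09-09, 2025-09-04 through 2025-09-06.
2025-08-12 through 2025-08-12 is disjoint → start new block.
2025-08-20 through 2025-09-10 is disjoint → start new block.
2025-08-24 through 2025-08-26 overlaps/touches 2025-08-20 through 2025-09-10 → extend to 2025-08-20 through 2025-09-10.
2025-09-02 through 2025-09-09 overlaps/touches 2025-08-20 through 2025-09-10 → extend to 2025-08-20 through 2025-09-10.
2025-09-04 through 2025-09-06 overlaps/touches 2025-08-20 through 2025-09-10 → extend to 2025-08-20 through 2025-09-10.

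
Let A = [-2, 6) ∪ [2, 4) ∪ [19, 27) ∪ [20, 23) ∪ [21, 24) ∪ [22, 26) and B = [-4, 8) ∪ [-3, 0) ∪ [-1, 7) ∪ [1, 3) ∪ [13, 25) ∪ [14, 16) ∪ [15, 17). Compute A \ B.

A, merged: [-2, 6), [19, 27).
B, merged: [-4, 8), [13, 25).
[-2, 6): fully covered by B → removed.
[19, 27) minus B → [25, 27).

[25, 27)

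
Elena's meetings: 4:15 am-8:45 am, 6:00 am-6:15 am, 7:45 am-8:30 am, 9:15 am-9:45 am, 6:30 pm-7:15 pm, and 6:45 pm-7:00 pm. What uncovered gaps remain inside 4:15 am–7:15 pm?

Covered (merged): 4:15 am-8:45 am, 9:15 am-9:45 am, 6:30 pm-7:15 pm.
Uncovered inside 4:15 am-7:15 pm: 8:45 am-9:15 am, 9:45 am-6:30 pm.

8:45 am-9:15 am, 9:45 am-6:30 pm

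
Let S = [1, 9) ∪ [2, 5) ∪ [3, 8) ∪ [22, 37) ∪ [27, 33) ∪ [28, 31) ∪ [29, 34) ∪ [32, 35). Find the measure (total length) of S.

Merged: [1, 9), [22, 37).
Lengths: 8 + 15 = 23.

23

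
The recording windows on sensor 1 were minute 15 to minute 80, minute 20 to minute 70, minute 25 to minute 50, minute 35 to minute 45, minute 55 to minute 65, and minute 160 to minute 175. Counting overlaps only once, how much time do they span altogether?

Merged: minute 15 to minute 80, minute 160 to minute 175.
Lengths: 65 minutes + 15 minutes = 80 minutes.

80 minutes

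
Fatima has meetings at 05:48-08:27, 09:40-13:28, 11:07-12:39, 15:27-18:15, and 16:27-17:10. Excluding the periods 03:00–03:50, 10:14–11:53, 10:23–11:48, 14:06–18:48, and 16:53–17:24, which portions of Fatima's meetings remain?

05:48–08:27, 09:40–10:14, 11:53–13:28

A, merged: 05:48–08:27, 09:40–13:28, 15:27–18:15.
B, merged: 03:00–03:50, 10:14–11:53, 14:06–18:48.
05:48–08:27: nothing removed.
09:40–13:28 \ B = 09:40–10:14, 11:53–13:28.
15:27–18:15: entirely removed.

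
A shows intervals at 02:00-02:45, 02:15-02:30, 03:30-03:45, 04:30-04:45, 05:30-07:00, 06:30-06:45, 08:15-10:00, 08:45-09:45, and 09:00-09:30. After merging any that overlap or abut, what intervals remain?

02:00-02:45, 03:30-03:45, 04:30-04:45, 05:30-07:00, 08:15-10:00

02:15-02:30 overlaps/touches 02:00-02:45 → extend to 02:00-02:45.
03:30-03:45 is disjoint → start new block.
04:30-04:45 is disjoint → start new block.
05:30-07:00 is disjoint → start new block.
06:30-06:45 overlaps/touches 05:30-07:00 → extend to 05:30-07:00.
08:15-10:00 is disjoint → start new block.
08:45-09:45 overlaps/touches 08:15-10:00 → extend to 08:15-10:00.
09:00-09:30 overlaps/touches 08:15-10:00 → extend to 08:15-10:00.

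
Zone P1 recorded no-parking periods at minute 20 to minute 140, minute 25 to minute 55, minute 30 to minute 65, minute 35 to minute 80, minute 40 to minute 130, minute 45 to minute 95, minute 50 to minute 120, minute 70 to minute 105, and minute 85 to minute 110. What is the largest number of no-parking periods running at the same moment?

7

Walk the sorted start/end points keeping a running depth.
The depth first hits 7 at minute 50.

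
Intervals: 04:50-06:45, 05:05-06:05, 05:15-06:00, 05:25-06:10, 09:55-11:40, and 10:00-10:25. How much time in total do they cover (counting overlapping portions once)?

3 h 40 min

Merged: 04:50-06:45, 09:55-11:40.
Lengths: 1 h 55 min + 1 h 45 min = 3 h 40 min.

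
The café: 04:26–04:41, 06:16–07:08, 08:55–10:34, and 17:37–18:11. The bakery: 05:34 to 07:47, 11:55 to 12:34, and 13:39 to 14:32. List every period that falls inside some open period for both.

06:16-07:08

04:26-04:41: no overlap with the second set.
06:16-07:08 meets the second set on 06:16-07:08.
08:55-10:34: no overlap with the second set.
17:37-18:11: no overlap with the second set.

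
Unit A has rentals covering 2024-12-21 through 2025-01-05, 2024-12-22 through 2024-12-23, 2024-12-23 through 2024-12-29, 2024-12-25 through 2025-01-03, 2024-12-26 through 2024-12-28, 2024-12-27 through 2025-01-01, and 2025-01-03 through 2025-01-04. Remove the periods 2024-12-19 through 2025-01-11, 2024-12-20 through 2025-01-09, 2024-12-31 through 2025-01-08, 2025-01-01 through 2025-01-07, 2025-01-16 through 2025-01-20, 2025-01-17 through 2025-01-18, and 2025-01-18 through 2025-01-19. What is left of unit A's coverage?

none

First set merges to 2024-12-21 through 2025-01-05.
Second set merges to 2024-12-19 through 2025-01-11, 2025-01-16 through 2025-01-20.
2024-12-21 through 2025-01-05: fully covered by B → removed.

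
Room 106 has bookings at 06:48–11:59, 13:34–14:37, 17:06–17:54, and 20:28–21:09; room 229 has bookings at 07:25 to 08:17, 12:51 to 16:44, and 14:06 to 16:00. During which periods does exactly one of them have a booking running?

Merge the second list: 07:25–08:17, 12:51–16:44.
Only in the first: 06:48–07:25, 08:17–11:59, 17:06–17:54, 20:28–21:09.
Only in the second: 12:51–13:34, 14:37–16:44.
Together these are the periods covered by exactly one.

06:48–07:25, 08:17–11:59, 12:51–13:34, 14:37–16:44, 17:06–17:54, 20:28–21:09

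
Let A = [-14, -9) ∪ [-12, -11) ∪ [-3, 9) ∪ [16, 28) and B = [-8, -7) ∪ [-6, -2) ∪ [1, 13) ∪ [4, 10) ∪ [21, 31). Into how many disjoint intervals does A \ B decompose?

3

Merge the first list: [-14, -9), [-3, 9), [16, 28).
Merge the second list: [-8, -7), [-6, -2), [1, 13), [21, 31).
A \ B = [-14, -9), [-2, 1), [16, 21).
That is 3 disjoint pieces.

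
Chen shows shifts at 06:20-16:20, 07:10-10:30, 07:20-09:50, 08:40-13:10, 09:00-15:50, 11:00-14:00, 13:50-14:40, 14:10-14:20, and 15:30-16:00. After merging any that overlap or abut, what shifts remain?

06:20–16:20

07:10–10:30 overlaps/touches 06:20–16:20 → extend to 06:20–16:20.
07:20–09:50 overlaps/touches 06:20–16:20 → extend to 06:20–16:20.
08:40–13:10 overlaps/touches 06:20–16:20 → extend to 06:20–16:20.
09:00–15:50 overlaps/touches 06:20–16:20 → extend to 06:20–16:20.
11:00–14:00 overlaps/touches 06:20–16:20 → extend to 06:20–16:20.
13:50–14:40 overlaps/touches 06:20–16:20 → extend to 06:20–16:20.
14:10–14:20 overlaps/touches 06:20–16:20 → extend to 06:20–16:20.
15:30–16:00 overlaps/touches 06:20–16:20 → extend to 06:20–16:20.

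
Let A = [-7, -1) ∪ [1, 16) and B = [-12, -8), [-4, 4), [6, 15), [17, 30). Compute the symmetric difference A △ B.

[-12, -8) ∪ [-7, -4) ∪ [-1, 1) ∪ [4, 6) ∪ [15, 16) ∪ [17, 30)

A \ B = [-7, -4), [4, 6), [15, 16).
B \ A = [-12, -8), [-1, 1), [17, 30).
Union of the two gives the symmetric difference.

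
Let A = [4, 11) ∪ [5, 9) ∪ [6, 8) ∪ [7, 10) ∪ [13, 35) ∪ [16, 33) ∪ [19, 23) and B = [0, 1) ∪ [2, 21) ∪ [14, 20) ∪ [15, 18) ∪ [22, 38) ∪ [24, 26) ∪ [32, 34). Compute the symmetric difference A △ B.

Merge the first list: [4, 11), [13, 35).
Merge the second list: [0, 1), [2, 21), [22, 38).
A but not B: [21, 22).
B but not A: [0, 1), [2, 4), [11, 13), [35, 38).
Combining gives A △ B.

[0, 1) ∪ [2, 4) ∪ [11, 13) ∪ [21, 22) ∪ [35, 38)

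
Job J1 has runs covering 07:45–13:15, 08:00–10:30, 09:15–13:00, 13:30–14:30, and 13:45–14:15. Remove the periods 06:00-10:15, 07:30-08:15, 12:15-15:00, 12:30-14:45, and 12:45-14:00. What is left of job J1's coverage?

10:15–12:15

A, merged: 07:45–13:15, 13:30–14:30.
B, merged: 06:00–10:15, 12:15–15:00.
07:45–13:15 minus B → 10:15–12:15.
13:30–14:30: fully covered by B → removed.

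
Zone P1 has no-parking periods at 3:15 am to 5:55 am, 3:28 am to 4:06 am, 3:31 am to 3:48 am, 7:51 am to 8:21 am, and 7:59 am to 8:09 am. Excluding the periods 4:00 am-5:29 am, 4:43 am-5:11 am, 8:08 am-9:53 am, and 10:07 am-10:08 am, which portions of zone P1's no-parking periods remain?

First set merges to 3:15 am–5:55 am, 7:51 am–8:21 am.
Second set merges to 4:00 am–5:29 am, 8:08 am–9:53 am, 10:07 am–10:08 am.
3:15 am–5:55 am with B removed leaves 3:15 am–4:00 am, 5:29 am–5:55 am.
7:51 am–8:21 am with B removed leaves 7:51 am–8:08 am.

3:15 am–4:00 am, 5:29 am–5:55 am, 7:51 am–8:08 am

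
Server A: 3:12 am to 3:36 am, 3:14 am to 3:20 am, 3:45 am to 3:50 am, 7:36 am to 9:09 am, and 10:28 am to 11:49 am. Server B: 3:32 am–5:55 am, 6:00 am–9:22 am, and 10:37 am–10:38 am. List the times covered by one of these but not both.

First set merges to 3:12 am–3:36 am, 3:45 am–3:50 am, 7:36 am–9:09 am, 10:28 am–11:49 am.
Only in the first: 3:12 am–3:32 am, 10:28 am–10:37 am, 10:38 am–11:49 am.
Only in the second: 3:36 am–3:45 am, 3:50 am–5:55 am, 6:00 am–7:36 am, 9:09 am–9:22 am.
Together these are the periods covered by exactly one.

3:12 am–3:32 am, 3:36 am–3:45 am, 3:50 am–5:55 am, 6:00 am–7:36 am, 9:09 am–9:22 am, 10:28 am–10:37 am, 10:38 am–11:49 am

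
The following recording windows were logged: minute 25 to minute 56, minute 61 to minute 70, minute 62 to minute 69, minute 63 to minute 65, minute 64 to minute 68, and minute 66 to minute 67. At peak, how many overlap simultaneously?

At minute 64, 4 of the intervals are simultaneously active.
No point has more.

4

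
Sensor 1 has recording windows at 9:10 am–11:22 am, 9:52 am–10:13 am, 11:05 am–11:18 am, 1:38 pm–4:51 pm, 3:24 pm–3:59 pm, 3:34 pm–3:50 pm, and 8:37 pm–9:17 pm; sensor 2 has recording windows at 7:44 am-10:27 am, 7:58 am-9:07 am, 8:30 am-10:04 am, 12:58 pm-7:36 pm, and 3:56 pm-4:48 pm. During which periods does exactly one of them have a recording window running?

Merge the first list: 9:10 am–11:22 am, 1:38 pm–4:51 pm, 8:37 pm–9:17 pm.
Merge the second list: 7:44 am–10:27 am, 12:58 pm–7:36 pm.
Only in the first: 10:27 am–11:22 am, 8:37 pm–9:17 pm.
Only in the second: 7:44 am–9:10 am, 12:58 pm–1:38 pm, 4:51 pm–7:36 pm.
Together these are the periods covered by exactly one.

7:44 am–9:10 am, 10:27 am–11:22 am, 12:58 pm–1:38 pm, 4:51 pm–7:36 pm, 8:37 pm–9:17 pm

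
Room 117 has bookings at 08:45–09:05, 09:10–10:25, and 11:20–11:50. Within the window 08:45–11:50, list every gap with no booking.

09:05–09:10, 10:25–11:20

Covered (merged): 08:45–09:05, 09:10–10:25, 11:20–11:50.
Gaps within 08:45–11:50: 09:05–09:10, 10:25–11:20.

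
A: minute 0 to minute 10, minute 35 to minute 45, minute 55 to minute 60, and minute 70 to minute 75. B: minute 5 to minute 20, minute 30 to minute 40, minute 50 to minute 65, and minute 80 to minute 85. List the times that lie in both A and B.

minute 0 to minute 10 meets the second set on minute 5 to minute 10.
minute 35 to minute 45 meets the second set on minute 35 to minute 40.
minute 55 to minute 60 meets the second set on minute 55 to minute 60.
minute 70 to minute 75: no overlap with the second set.

minute 5 to minute 10, minute 35 to minute 40, minute 55 to minute 60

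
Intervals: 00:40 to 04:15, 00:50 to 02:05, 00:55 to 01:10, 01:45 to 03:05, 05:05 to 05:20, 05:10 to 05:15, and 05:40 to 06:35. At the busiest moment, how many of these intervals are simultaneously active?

3

Walk the sorted start/end points keeping a running depth.
The depth first hits 3 at 00:55.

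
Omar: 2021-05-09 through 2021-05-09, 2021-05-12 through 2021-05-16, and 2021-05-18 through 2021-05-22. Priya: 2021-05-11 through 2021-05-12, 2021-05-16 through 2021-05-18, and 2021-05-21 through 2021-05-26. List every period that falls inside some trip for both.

2021-05-12 through 2021-05-12, 2021-05-16 through 2021-05-16, 2021-05-18 through 2021-05-18, 2021-05-21 through 2021-05-22

2021-05-09 through 2021-05-09 meets no B interval.
2021-05-12 through 2021-05-16 ∩ B → 2021-05-12 through 2021-05-12, 2021-05-16 through 2021-05-16.
2021-05-18 through 2021-05-22 ∩ B → 2021-05-18 through 2021-05-18, 2021-05-21 through 2021-05-22.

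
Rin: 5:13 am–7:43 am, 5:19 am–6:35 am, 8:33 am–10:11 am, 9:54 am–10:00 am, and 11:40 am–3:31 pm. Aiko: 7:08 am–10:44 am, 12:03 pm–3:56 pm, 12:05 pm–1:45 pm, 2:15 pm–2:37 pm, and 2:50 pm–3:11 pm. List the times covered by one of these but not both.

5:13 am-7:08 am, 7:43 am-8:33 am, 10:11 am-10:44 am, 11:40 am-12:03 pm, 3:31 pm-3:56 pm

Merge the first list: 5:13 am-7:43 am, 8:33 am-10:11 am, 11:40 am-3:31 pm.
Merge the second list: 7:08 am-10:44 am, 12:03 pm-3:56 pm.
A \ B = 5:13 am-7:08 am, 11:40 am-12:03 pm.
B \ A = 7:43 am-8:33 am, 10:11 am-10:44 am, 3:31 pm-3:56 pm.
Union of the two gives the symmetric difference.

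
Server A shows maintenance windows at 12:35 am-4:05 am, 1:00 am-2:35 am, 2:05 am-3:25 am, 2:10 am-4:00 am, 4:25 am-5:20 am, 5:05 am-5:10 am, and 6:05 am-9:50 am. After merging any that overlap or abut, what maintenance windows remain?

1:00 am–2:35 am overlaps/touches 12:35 am–4:05 am → extend to 12:35 am–4:05 am.
2:05 am–3:25 am overlaps/touches 12:35 am–4:05 am → extend to 12:35 am–4:05 am.
2:10 am–4:00 am overlaps/touches 12:35 am–4:05 am → extend to 12:35 am–4:05 am.
4:25 am–5:20 am is disjoint → start new block.
5:05 am–5:10 am overlaps/touches 4:25 am–5:20 am → extend to 4:25 am–5:20 am.
6:05 am–9:50 am is disjoint → start new block.

12:35 am–4:05 am, 4:25 am–5:20 am, 6:05 am–9:50 am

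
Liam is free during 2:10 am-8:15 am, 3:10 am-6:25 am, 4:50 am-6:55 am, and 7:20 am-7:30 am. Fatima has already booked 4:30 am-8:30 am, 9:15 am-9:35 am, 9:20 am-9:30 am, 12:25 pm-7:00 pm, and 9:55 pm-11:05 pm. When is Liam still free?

2:10 am-4:30 am

A, merged: 2:10 am-8:15 am.
B, merged: 4:30 am-8:30 am, 9:15 am-9:35 am, 12:25 pm-7:00 pm, 9:55 pm-11:05 pm.
2:10 am-8:15 am with B removed leaves 2:10 am-4:30 am.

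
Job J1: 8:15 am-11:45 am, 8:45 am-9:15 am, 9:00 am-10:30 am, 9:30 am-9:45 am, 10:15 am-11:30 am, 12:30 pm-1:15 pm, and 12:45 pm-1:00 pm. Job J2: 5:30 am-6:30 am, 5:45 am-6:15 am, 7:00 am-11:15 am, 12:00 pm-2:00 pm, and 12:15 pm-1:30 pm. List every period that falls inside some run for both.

A, merged: 8:15 am–11:45 am, 12:30 pm–1:15 pm.
B, merged: 5:30 am–6:30 am, 7:00 am–11:15 am, 12:00 pm–2:00 pm.
8:15 am–11:45 am meets the second set on 8:15 am–11:15 am.
12:30 pm–1:15 pm meets the second set on 12:30 pm–1:15 pm.

8:15 am–11:15 am, 12:30 pm–1:15 pm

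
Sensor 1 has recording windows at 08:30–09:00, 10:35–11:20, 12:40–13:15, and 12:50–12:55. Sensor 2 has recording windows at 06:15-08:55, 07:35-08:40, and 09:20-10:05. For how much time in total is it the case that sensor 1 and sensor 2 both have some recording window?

A, merged: 08:30-09:00, 10:35-11:20, 12:40-13:15.
B, merged: 06:15-08:55, 09:20-10:05.
A ∩ B = 08:30-08:55.
Total: 25 min.

25 min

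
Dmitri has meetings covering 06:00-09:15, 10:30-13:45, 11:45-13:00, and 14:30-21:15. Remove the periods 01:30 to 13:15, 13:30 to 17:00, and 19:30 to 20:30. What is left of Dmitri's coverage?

First set merges to 06:00–09:15, 10:30–13:45, 14:30–21:15.
06:00–09:15: entirely removed.
10:30–13:45 \ B = 13:15–13:30.
14:30–21:15 \ B = 17:00–19:30, 20:30–21:15.

13:15–13:30, 17:00–19:30, 20:30–21:15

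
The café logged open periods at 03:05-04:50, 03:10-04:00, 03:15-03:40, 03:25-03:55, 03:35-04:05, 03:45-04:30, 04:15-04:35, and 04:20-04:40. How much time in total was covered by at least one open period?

Merged: 03:05-04:50.
Length: 1 h 45 min.

1 h 45 min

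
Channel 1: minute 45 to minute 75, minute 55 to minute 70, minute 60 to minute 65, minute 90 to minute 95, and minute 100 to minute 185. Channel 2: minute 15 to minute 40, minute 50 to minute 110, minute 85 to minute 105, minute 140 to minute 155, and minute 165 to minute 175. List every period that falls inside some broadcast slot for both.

A, merged: minute 45 to minute 75, minute 90 to minute 95, minute 100 to minute 185.
B, merged: minute 15 to minute 40, minute 50 to minute 110, minute 140 to minute 155, minute 165 to minute 175.
minute 45 to minute 75 overlaps B on minute 50 to minute 75.
minute 90 to minute 95 overlaps B on minute 90 to minute 95.
minute 100 to minute 185 overlaps B on minute 100 to minute 110, minute 140 to minute 155, minute 165 to minute 175.

minute 50 to minute 75, minute 90 to minute 95, minute 100 to minute 110, minute 140 to minute 155, minute 165 to minute 175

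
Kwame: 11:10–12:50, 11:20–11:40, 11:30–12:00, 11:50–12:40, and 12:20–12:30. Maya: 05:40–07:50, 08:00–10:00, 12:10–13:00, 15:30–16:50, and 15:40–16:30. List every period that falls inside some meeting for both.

12:10-12:50

Merge the first list: 11:10-12:50.
Merge the second list: 05:40-07:50, 08:00-10:00, 12:10-13:00, 15:30-16:50.
11:10-12:50 ∩ B → 12:10-12:50.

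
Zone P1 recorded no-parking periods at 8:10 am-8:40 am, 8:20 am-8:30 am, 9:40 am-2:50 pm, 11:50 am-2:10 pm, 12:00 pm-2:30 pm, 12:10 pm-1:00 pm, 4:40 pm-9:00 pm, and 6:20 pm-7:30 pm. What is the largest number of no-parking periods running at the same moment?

4

Sweep endpoints in order; track running count of active intervals.
Peak of 4 reached at 12:10 pm.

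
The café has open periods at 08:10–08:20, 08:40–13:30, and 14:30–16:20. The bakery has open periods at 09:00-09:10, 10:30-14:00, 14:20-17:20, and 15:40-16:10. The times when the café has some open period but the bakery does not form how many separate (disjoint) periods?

3

B, merged: 09:00–09:10, 10:30–14:00, 14:20–17:20.
A \ B = 08:10–08:20, 08:40–09:00, 09:10–10:30.
That is 3 disjoint pieces.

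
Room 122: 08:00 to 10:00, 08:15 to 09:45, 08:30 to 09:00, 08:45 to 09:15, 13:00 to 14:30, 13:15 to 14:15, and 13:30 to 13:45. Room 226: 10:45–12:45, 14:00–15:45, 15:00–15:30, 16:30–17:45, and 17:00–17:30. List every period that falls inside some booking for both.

14:00–14:30

First set merges to 08:00–10:00, 13:00–14:30.
Second set merges to 10:45–12:45, 14:00–15:45, 16:30–17:45.
08:00–10:00 falls entirely outside B.
13:00–14:30 overlaps B on 14:00–14:30.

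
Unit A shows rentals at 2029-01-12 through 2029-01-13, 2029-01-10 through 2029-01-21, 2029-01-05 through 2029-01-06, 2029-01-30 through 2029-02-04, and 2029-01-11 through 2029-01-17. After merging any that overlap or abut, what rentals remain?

2029-01-05 through 2029-01-06, 2029-01-10 through 2029-01-21, 2029-01-30 through 2029-02-04

Sort by start: 2029-01-05 through 2029-01-06, 2029-01-10 through 2029-01-21, 2029-01-11 through 2029-01-17, 2029-01-12 through 2029-01-13, 2029-01-30 through 2029-02-04.
2029-01-10 through 2029-01-21 is disjoint → start new block.
2029-01-11 through 2029-01-17 overlaps/touches 2029-01-10 through 2029-01-21 → extend to 2029-01-10 through 2029-01-21.
2029-01-12 through 2029-01-13 overlaps/touches 2029-01-10 through 2029-01-21 → extend to 2029-01-10 through 2029-01-21.
2029-01-30 through 2029-02-04 is disjoint → start new block.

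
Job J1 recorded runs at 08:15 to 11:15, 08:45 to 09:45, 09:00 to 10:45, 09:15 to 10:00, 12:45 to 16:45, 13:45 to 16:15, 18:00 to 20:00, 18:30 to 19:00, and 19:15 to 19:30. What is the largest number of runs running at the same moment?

4

Sweep endpoints in order; track running count of active intervals.
Peak of 4 reached at 09:15.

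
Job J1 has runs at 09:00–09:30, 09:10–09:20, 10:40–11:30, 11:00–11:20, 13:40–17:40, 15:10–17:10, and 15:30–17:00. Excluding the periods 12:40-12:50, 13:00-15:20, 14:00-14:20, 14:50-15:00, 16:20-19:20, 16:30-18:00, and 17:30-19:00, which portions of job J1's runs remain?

Merge the first list: 09:00–09:30, 10:40–11:30, 13:40–17:40.
Merge the second list: 12:40–12:50, 13:00–15:20, 16:20–19:20.
09:00–09:30: nothing removed.
10:40–11:30: nothing removed.
13:40–17:40 \ B = 15:20–16:20.

09:00–09:30, 10:40–11:30, 15:20–16:20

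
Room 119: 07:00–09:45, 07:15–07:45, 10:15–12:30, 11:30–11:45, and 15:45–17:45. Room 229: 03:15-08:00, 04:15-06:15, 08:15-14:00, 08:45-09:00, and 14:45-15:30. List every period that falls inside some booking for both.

07:00–08:00, 08:15–09:45, 10:15–12:30

Merge the first list: 07:00–09:45, 10:15–12:30, 15:45–17:45.
Merge the second list: 03:15–08:00, 08:15–14:00, 14:45–15:30.
07:00–09:45 meets the second set on 07:00–08:00, 08:15–09:45.
10:15–12:30 meets the second set on 10:15–12:30.
15:45–17:45: no overlap with the second set.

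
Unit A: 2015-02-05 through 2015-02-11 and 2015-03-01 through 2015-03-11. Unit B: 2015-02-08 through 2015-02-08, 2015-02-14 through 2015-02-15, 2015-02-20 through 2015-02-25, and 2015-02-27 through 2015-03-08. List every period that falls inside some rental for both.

2015-02-08 through 2015-02-08, 2015-03-01 through 2015-03-08

2015-02-05 through 2015-02-11 meets the second set on 2015-02-08 through 2015-02-08.
2015-03-01 through 2015-03-11 meets the second set on 2015-03-01 through 2015-03-08.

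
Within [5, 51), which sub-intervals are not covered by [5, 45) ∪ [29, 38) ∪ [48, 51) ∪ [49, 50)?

[45, 48)

The merged coverage is [5, 45), [48, 51).
Complement within [5, 51): [45, 48).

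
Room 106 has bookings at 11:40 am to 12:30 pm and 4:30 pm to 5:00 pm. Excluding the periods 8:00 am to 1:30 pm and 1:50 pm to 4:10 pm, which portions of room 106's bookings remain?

11:40 am–12:30 pm lies entirely inside B → drops out.
4:30 pm–5:00 pm is untouched.

4:30 pm–5:00 pm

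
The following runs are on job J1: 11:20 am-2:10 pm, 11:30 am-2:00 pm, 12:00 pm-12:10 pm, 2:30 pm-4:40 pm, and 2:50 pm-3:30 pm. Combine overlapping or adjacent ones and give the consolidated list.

11:20 am–2:10 pm, 2:30 pm–4:40 pm

11:30 am–2:00 pm overlaps/touches 11:20 am–2:10 pm → extend to 11:20 am–2:10 pm.
12:00 pm–12:10 pm overlaps/touches 11:20 am–2:10 pm → extend to 11:20 am–2:10 pm.
2:30 pm–4:40 pm is disjoint → start new block.
2:50 pm–3:30 pm overlaps/touches 2:30 pm–4:40 pm → extend to 2:30 pm–4:40 pm.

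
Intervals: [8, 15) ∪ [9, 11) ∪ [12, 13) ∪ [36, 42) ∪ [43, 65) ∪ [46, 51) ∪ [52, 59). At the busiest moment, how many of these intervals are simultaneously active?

2

At 9, 2 of the intervals are simultaneously active.
No point has more.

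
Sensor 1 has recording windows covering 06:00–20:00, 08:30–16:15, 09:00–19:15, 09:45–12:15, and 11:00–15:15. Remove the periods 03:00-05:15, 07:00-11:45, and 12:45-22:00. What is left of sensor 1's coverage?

Merge the first list: 06:00–20:00.
06:00–20:00 \ B = 06:00–07:00, 11:45–12:45.

06:00–07:00, 11:45–12:45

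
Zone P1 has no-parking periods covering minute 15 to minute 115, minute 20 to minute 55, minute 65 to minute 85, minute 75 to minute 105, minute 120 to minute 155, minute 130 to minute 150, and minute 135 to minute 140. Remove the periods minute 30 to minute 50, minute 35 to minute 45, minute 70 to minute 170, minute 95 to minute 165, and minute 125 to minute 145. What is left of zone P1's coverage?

minute 15 to minute 30, minute 50 to minute 70

First set merges to minute 15 to minute 115, minute 120 to minute 155.
Second set merges to minute 30 to minute 50, minute 70 to minute 170.
minute 15 to minute 115 with B removed leaves minute 15 to minute 30, minute 50 to minute 70.
minute 120 to minute 155 lies entirely inside B → drops out.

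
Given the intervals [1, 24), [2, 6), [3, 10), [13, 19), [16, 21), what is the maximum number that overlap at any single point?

At 3, 3 of the intervals are simultaneously active.
No point has more.

3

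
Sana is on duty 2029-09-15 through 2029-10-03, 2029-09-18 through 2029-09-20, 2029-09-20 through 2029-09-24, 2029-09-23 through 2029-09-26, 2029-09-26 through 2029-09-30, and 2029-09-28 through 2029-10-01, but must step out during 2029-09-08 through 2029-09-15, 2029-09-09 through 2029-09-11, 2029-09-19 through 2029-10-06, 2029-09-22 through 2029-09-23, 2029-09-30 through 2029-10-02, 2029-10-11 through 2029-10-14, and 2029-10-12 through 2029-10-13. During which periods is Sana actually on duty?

2029-09-16 through 2029-09-18

Merge the first list: 2029-09-15 through 2029-10-03.
Merge the second list: 2029-09-08 through 2029-09-15, 2029-09-19 through 2029-10-06, 2029-10-11 through 2029-10-14.
2029-09-15 through 2029-10-03 with B removed leaves 2029-09-16 through 2029-09-18.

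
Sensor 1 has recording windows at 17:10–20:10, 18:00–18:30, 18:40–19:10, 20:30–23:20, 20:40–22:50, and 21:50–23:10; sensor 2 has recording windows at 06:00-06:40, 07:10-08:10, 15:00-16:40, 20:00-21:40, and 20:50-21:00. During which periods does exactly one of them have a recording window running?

Merge the first list: 17:10-20:10, 20:30-23:20.
Merge the second list: 06:00-06:40, 07:10-08:10, 15:00-16:40, 20:00-21:40.
Only in the first: 17:10-20:00, 21:40-23:20.
Only in the second: 06:00-06:40, 07:10-08:10, 15:00-16:40, 20:10-20:30.
Together these are the periods covered by exactly one.

06:00-06:40, 07:10-08:10, 15:00-16:40, 17:10-20:00, 20:10-20:30, 21:40-23:20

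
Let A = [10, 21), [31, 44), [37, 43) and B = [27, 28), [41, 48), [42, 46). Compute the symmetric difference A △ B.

[10, 21) ∪ [27, 28) ∪ [31, 41) ∪ [44, 48)

First set merges to [10, 21), [31, 44).
Second set merges to [27, 28), [41, 48).
A but not B: [10, 21), [31, 41).
B but not A: [27, 28), [44, 48).
Combining gives A △ B.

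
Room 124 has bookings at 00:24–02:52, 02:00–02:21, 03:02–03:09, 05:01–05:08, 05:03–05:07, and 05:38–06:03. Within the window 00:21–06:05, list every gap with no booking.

00:21–00:24, 02:52–03:02, 03:09–05:01, 05:08–05:38, 06:03–06:05

Covered (merged): 00:24–02:52, 03:02–03:09, 05:01–05:08, 05:38–06:03.
Complement within 00:21–06:05: 00:21–00:24, 02:52–03:02, 03:09–05:01, 05:08–05:38, 06:03–06:05.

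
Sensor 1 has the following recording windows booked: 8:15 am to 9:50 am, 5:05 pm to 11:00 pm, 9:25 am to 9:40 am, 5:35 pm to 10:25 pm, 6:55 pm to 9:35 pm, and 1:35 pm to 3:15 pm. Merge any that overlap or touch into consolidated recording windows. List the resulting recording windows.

Sort by start: 8:15 am–9:50 am, 9:25 am–9:40 am, 1:35 pm–3:15 pm, 5:05 pm–11:00 pm, 5:35 pm–10:25 pm, 6:55 pm–9:35 pm.
9:25 am–9:40 am overlaps/touches 8:15 am–9:50 am → extend to 8:15 am–9:50 am.
1:35 pm–3:15 pm is disjoint → start new block.
5:05 pm–11:00 pm is disjoint → start new block.
5:35 pm–10:25 pm overlaps/touches 5:05 pm–11:00 pm → extend to 5:05 pm–11:00 pm.
6:55 pm–9:35 pm overlaps/touches 5:05 pm–11:00 pm → extend to 5:05 pm–11:00 pm.

8:15 am–9:50 am, 1:35 pm–3:15 pm, 5:05 pm–11:00 pm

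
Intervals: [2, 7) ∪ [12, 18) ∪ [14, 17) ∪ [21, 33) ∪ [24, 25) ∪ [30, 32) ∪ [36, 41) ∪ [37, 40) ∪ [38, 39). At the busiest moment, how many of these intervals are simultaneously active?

3

At 38, 3 of the intervals are simultaneously active.
No point has more.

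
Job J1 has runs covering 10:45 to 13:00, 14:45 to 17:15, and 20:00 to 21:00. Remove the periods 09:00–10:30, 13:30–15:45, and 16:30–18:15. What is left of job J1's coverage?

10:45–13:00: no B overlap → unchanged.
14:45–17:15 minus B → 15:45–16:30.
20:00–21:00: no B overlap → unchanged.

10:45–13:00, 15:45–16:30, 20:00–21:00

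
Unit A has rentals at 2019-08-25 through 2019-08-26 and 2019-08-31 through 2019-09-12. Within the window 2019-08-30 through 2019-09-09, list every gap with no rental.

The merged coverage is 2019-08-25 through 2019-08-26, 2019-08-31 through 2019-09-12.
Complement within 2019-08-30 through 2019-09-09: 2019-08-30 through 2019-08-30.

2019-08-30 through 2019-08-30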